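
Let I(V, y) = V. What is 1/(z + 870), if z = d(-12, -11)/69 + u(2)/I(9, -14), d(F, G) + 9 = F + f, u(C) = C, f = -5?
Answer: 207/180058 ≈ 0.0011496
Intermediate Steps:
d(F, G) = -14 + F (d(F, G) = -9 + (F - 5) = -9 + (-5 + F) = -14 + F)
z = -32/207 (z = (-14 - 12)/69 + 2/9 = -26*1/69 + 2*(⅑) = -26/69 + 2/9 = -32/207 ≈ -0.15459)
1/(z + 870) = 1/(-32/207 + 870) = 1/(180058/207) = 207/180058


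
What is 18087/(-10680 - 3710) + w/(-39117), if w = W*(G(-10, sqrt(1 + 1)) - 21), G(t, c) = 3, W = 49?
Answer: -231605733/187631210 ≈ -1.2344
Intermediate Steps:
w = -882 (w = 49*(3 - 21) = 49*(-18) = -882)
18087/(-10680 - 3710) + w/(-39117) = 18087/(-10680 - 3710) - 882/(-39117) = 18087/(-14390) - 882*(-1/39117) = 18087*(-1/14390) + 294/13039 = -18087/14390 + 294/13039 = -231605733/187631210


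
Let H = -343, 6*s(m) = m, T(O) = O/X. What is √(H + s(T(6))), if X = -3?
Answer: I*√3090/3 ≈ 18.529*I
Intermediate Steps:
T(O) = -O/3 (T(O) = O/(-3) = O*(-⅓) = -O/3)
s(m) = m/6
√(H + s(T(6))) = √(-343 + (-⅓*6)/6) = √(-343 + (⅙)*(-2)) = √(-343 - ⅓) = √(-1030/3) = I*√3090/3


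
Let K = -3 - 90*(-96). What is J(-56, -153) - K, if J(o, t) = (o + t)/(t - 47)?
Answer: -1727191/200 ≈ -8636.0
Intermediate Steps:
J(o, t) = (o + t)/(-47 + t)
K = 8637 (K = -3 + 8640 = 8637)
J(-56, -153) - K = (-56 - 153)/(-47 - 153) - 1*8637 = -209/(-200) - 8637 = -1/200*(-209) - 8637 = 209/200 - 8637 = -1727191/200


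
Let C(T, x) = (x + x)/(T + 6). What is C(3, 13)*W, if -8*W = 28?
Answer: -91/9 ≈ -10.111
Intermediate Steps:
W = -7/2 (W = -1/8*28 = -7/2 ≈ -3.5000)
C(T, x) = 2*x/(6 + T) (C(T, x) = (2*x)/(6 + T) = 2*x/(6 + T))
C(3, 13)*W = (2*13/(6 + 3))*(-7/2) = (2*13/9)*(-7/2) = (2*13*(1/9))*(-7/2) = (26/9)*(-7/2) = -91/9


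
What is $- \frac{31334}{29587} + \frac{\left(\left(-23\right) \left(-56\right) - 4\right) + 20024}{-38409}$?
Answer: $- \frac{261992486}{162343869} \approx -1.6138$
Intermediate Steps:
$- \frac{31334}{29587} + \frac{\left(\left(-23\right) \left(-56\right) - 4\right) + 20024}{-38409} = \left(-31334\right) \frac{1}{29587} + \left(\left(1288 - 4\right) + 20024\right) \left(- \frac{1}{38409}\right) = - \frac{31334}{29587} + \left(1284 + 20024\right) \left(- \frac{1}{38409}\right) = - \frac{31334}{29587} + 21308 \left(- \frac{1}{38409}\right) = - \frac{31334}{29587} - \frac{3044}{5487} = - \frac{261992486}{162343869}$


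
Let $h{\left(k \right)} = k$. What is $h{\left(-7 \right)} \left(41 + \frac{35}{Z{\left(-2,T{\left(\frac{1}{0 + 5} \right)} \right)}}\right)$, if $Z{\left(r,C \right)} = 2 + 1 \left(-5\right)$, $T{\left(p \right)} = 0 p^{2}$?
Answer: $- \frac{616}{3} \approx -205.33$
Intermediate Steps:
$T{\left(p \right)} = 0$
$Z{\left(r,C \right)} = -3$ ($Z{\left(r,C \right)} = 2 - 5 = -3$)
$h{\left(-7 \right)} \left(41 + \frac{35}{Z{\left(-2,T{\left(\frac{1}{0 + 5} \right)} \right)}}\right) = - 7 \left(41 + \frac{35}{-3}\right) = - 7 \left(41 + 35 \left(- \frac{1}{3}\right)\right) = - 7 \left(41 - \frac{35}{3}\right) = \left(-7\right) \frac{88}{3} = - \frac{616}{3}$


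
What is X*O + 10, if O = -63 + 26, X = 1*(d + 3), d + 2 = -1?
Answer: 10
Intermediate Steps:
d = -3 (d = -2 - 1 = -3)
X = 0 (X = 1*(-3 + 3) = 1*0 = 0)
O = -37
X*O + 10 = 0*(-37) + 10 = 0 + 10 = 10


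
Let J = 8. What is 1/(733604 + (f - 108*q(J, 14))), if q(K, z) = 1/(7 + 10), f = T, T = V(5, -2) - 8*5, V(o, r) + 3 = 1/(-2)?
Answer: 34/24940841 ≈ 1.3632e-6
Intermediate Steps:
V(o, r) = -7/2 (V(o, r) = -3 + 1/(-2) = -3 - ½ = -7/2)
T = -87/2 (T = -7/2 - 8*5 = -7/2 - 40 = -87/2 ≈ -43.500)
f = -87/2 ≈ -43.500
q(K, z) = 1/17
1/(733604 + (f - 108*q(J, 14))) = 1/(733604 + (-87/2 - 108*1/17)) = 1/(733604 + (-87/2 - 108/17)) = 1/(733604 - 1695/34) = 1/(24940841/34) = 34/24940841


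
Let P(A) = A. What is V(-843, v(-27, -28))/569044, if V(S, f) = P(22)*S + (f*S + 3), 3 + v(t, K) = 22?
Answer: -8640/142261 ≈ -0.060733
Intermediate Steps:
v(t, K) = 19 (v(t, K) = -3 + 22 = 19)
V(S, f) = 3 + 22*S + S*f (V(S, f) = 22*S + (f*S + 3) = 22*S + (S*f + 3) = 22*S + (3 + S*f) = 3 + 22*S + S*f)
V(-843, v(-27, -28))/569044 = (3 + 22*(-843) - 843*19)/569044 = (3 - 18546 - 16017)*(1/569044) = -34560*1/569044 = -8640/142261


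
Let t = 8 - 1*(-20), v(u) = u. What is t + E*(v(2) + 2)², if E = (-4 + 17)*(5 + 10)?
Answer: 3148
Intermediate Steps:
t = 28 (t = 8 + 20 = 28)
E = 195 (E = 13*15 = 195)
t + E*(v(2) + 2)² = 28 + 195*(2 + 2)² = 28 + 195*4² = 28 + 195*16 = 28 + 3120 = 3148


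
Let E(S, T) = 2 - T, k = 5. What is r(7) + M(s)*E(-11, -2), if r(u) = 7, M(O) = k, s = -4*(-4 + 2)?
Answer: 27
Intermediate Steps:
s = 8 (s = -4*(-2) = 8)
M(O) = 5
r(7) + M(s)*E(-11, -2) = 7 + 5*(2 - 1*(-2)) = 7 + 5*(2 + 2) = 7 + 5*4 = 7 + 20 = 27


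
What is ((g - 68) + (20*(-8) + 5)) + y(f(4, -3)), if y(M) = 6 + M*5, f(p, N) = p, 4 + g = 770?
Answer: 569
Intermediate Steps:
g = 766 (g = -4 + 770 = 766)
y(M) = 6 + 5*M
((g - 68) + (20*(-8) + 5)) + y(f(4, -3)) = ((766 - 68) + (20*(-8) + 5)) + (6 + 5*4) = (698 + (-160 + 5)) + (6 + 20) = (698 - 155) + 26 = 543 + 26 = 569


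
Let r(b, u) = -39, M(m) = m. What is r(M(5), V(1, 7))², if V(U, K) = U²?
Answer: 1521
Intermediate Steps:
r(M(5), V(1, 7))² = (-39)² = 1521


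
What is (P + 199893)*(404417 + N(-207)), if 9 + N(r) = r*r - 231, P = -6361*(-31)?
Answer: 177506872184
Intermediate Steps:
P = 197191
N(r) = -240 + r**2 (N(r) = -9 + (r*r - 231) = -9 + (r**2 - 231) = -9 + (-231 + r**2) = -240 + r**2)
(P + 199893)*(404417 + N(-207)) = (197191 + 199893)*(404417 + (-240 + (-207)**2)) = 397084*(404417 + (-240 + 42849)) = 397084*(404417 + 42609) = 397084*447026 = 177506872184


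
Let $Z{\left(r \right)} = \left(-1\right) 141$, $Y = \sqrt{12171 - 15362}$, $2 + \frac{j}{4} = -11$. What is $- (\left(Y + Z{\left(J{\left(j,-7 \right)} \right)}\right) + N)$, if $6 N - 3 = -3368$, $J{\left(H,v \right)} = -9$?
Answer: $\frac{4211}{6} - i \sqrt{3191} \approx 701.83 - 56.489 i$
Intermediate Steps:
$j = -52$ ($j = -8 + 4 \left(-11\right) = -8 - 44 = -52$)
$N = - \frac{3365}{6}$ ($N = \frac{1}{2} + \frac{1}{6} \left(-3368\right) = \frac{1}{2} - \frac{1684}{3} = - \frac{3365}{6} \approx -560.83$)
$Y = i \sqrt{3191}$ ($Y = \sqrt{-3191} = i \sqrt{3191} \approx 56.489 i$)
$Z{\left(r \right)} = -141$
$- (\left(Y + Z{\left(J{\left(j,-7 \right)} \right)}\right) + N) = - (\left(i \sqrt{3191} - 141\right) - \frac{3365}{6}) = - (\left(-141 + i \sqrt{3191}\right) - \frac{3365}{6}) = - (- \frac{4211}{6} + i \sqrt{3191}) = \frac{4211}{6} - i \sqrt{3191}$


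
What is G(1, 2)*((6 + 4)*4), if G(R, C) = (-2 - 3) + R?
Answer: -160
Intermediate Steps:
G(R, C) = -5 + R
G(1, 2)*((6 + 4)*4) = (-5 + 1)*((6 + 4)*4) = -40*4 = -4*40 = -160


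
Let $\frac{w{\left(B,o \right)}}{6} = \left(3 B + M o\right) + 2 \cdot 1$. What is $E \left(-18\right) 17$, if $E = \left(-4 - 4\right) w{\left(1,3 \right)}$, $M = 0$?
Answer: $73440$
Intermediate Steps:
$w{\left(B,o \right)} = 12 + 18 B$ ($w{\left(B,o \right)} = 6 \left(\left(3 B + 0 o\right) + 2 \cdot 1\right) = 6 \left(\left(3 B + 0\right) + 2\right) = 6 \left(3 B + 2\right) = 6 \left(2 + 3 B\right) = 12 + 18 B$)
$E = -240$ ($E = \left(-4 - 4\right) \left(12 + 18 \cdot 1\right) = - 8 \left(12 + 18\right) = \left(-8\right) 30 = -240$)
$E \left(-18\right) 17 = \left(-240\right) \left(-18\right) 17 = 4320 \cdot 17 = 73440$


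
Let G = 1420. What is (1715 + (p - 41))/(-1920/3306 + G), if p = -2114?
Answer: -1102/3555 ≈ -0.30999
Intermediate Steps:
(1715 + (p - 41))/(-1920/3306 + G) = (1715 + (-2114 - 41))/(-1920/3306 + 1420) = (1715 - 2155)/(-1920*1/3306 + 1420) = -440/(-320/551 + 1420) = -440/782100/551 = -440*551/782100 = -1102/3555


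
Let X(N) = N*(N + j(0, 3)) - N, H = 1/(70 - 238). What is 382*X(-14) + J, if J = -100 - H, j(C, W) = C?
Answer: 13460161/168 ≈ 80120.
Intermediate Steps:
H = -1/168 (H = 1/(-168) = -1/168 ≈ -0.0059524)
J = -16799/168 (J = -100 - 1*(-1/168) = -100 + 1/168 = -16799/168 ≈ -99.994)
X(N) = N² - N (X(N) = N*(N + 0) - N = N*N - N = N² - N)
382*X(-14) + J = 382*(-14*(-1 - 14)) - 16799/168 = 382*(-14*(-15)) - 16799/168 = 382*210 - 16799/168 = 80220 - 16799/168 = 13460161/168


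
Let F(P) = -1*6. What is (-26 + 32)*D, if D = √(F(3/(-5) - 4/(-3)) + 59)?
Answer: 6*√53 ≈ 43.681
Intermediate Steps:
F(P) = -6
D = √53 (D = √(-6 + 59) = √53 ≈ 7.2801)
(-26 + 32)*D = (-26 + 32)*√53 = 6*√53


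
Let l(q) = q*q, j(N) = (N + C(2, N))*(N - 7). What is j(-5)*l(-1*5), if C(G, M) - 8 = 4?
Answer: -2100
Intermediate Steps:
C(G, M) = 12 (C(G, M) = 8 + 4 = 12)
j(N) = (-7 + N)*(12 + N) (j(N) = (N + 12)*(N - 7) = (12 + N)*(-7 + N) = (-7 + N)*(12 + N))
l(q) = q²
j(-5)*l(-1*5) = (-84 + (-5)² + 5*(-5))*(-1*5)² = (-84 + 25 - 25)*(-5)² = -84*25 = -2100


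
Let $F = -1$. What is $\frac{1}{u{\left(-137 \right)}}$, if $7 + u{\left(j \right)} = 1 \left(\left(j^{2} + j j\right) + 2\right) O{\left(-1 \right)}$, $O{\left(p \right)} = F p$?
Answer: $\frac{1}{37533} \approx 2.6643 \cdot 10^{-5}$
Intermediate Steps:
$O{\left(p \right)} = - p$
$u{\left(j \right)} = -5 + 2 j^{2}$ ($u{\left(j \right)} = -7 + 1 \left(\left(j^{2} + j j\right) + 2\right) \left(\left(-1\right) \left(-1\right)\right) = -7 + 1 \left(\left(j^{2} + j^{2}\right) + 2\right) 1 = -7 + 1 \left(2 j^{2} + 2\right) 1 = -7 + 1 \left(2 + 2 j^{2}\right) 1 = -7 + \left(2 + 2 j^{2}\right) 1 = -7 + \left(2 + 2 j^{2}\right) = -5 + 2 j^{2}$)
$\frac{1}{u{\left(-137 \right)}} = \frac{1}{-5 + 2 \left(-137\right)^{2}} = \frac{1}{-5 + 2 \cdot 18769} = \frac{1}{-5 + 37538} = \frac{1}{37533}$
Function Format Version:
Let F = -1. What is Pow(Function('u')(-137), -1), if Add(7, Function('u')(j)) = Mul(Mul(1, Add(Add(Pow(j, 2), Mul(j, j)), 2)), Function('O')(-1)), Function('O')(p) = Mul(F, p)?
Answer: Rational(1, 37533) ≈ 2.6643e-5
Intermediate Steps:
Function('O')(p) = Mul(-1, p)
Function('u')(j) = Add(-5, Mul(2, Pow(j, 2))) (Function('u')(j) = Add(-7, Mul(Mul(1, Add(Add(Pow(j, 2), Mul(j, j)), 2)), Mul(-1, -1))) = Add(-7, Mul(Mul(1, Add(Add(Pow(j, 2), Pow(j, 2)), 2)), 1)) = Add(-7, Mul(Mul(1, Add(Mul(2, Pow(j, 2)), 2)), 1)) = Add(-7, Mul(Mul(1, Add(2, Mul(2, Pow(j, 2)))), 1)) = Add(-7, Mul(Add(2, Mul(2, Pow(j, 2))), 1)) = Add(-7, Add(2, Mul(2, Pow(j, 2)))) = Add(-5, Mul(2, Pow(j, 2))))
Pow(Function('u')(-137), -1) = Pow(Add(-5, Mul(2, Pow(-137, 2))), -1) = Pow(Add(-5, Mul(2, 18769)), -1) = Pow(Add(-5, 37538), -1) = Pow(37533, -1) = Rational(1, 37533)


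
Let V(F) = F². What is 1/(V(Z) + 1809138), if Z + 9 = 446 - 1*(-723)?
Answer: 1/3154738 ≈ 3.1698e-7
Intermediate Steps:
Z = 1160 (Z = -9 + (446 - 1*(-723)) = -9 + (446 + 723) = -9 + 1169 = 1160)
1/(V(Z) + 1809138) = 1/(1160² + 1809138) = 1/(1345600 + 1809138) = 1/3154738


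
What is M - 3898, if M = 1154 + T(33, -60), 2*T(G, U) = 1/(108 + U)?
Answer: -263423/96 ≈ -2744.0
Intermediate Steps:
T(G, U) = 1/(2*(108 + U))
M = 110785/96 (M = 1154 + 1/(2*(108 - 60)) = 1154 + (½)/48 = 1154 + (½)*(1/48) = 1154 + 1/96 = 110785/96 ≈ 1154.0)
M - 3898 = 110785/96 - 3898 = -263423/96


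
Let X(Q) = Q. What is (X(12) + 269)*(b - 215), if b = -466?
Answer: -191361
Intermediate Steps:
(X(12) + 269)*(b - 215) = (12 + 269)*(-466 - 215) = 281*(-681) = -191361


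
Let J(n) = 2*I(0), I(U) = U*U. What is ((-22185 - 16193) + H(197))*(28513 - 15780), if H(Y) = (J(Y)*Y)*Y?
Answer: -488667074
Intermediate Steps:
I(U) = U²
J(n) = 0 (J(n) = 2*0² = 2*0 = 0)
H(Y) = 0 (H(Y) = (0*Y)*Y = 0*Y = 0)
((-22185 - 16193) + H(197))*(28513 - 15780) = ((-22185 - 16193) + 0)*(28513 - 15780) = (-38378 + 0)*12733 = -38378*12733 = -488667074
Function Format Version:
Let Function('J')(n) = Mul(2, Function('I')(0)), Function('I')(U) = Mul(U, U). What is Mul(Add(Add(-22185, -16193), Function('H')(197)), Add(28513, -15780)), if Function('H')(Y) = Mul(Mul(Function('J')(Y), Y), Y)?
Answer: -488667074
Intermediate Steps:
Function('I')(U) = Pow(U, 2)
Function('J')(n) = 0 (Function('J')(n) = Mul(2, Pow(0, 2)) = Mul(2, 0) = 0)
Function('H')(Y) = 0 (Function('H')(Y) = Mul(Mul(0, Y), Y) = Mul(0, Y) = 0)
Mul(Add(Add(-22185, -16193), Function('H')(197)), Add(28513, -15780)) = Mul(Add(Add(-22185, -16193), 0), Add(28513, -15780)) = Mul(Add(-38378, 0), 12733) = Mul(-38378, 12733) = -488667074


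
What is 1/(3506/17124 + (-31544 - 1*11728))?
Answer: -8562/370493111 ≈ -2.3110e-5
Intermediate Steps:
1/(3506/17124 + (-31544 - 1*11728)) = 1/(3506*(1/17124) + (-31544 - 11728)) = 1/(1753/8562 - 43272) = 1/(-370493111/8562) = -8562/370493111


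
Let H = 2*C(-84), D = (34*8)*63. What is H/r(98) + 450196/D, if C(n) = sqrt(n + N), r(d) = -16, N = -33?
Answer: 112549/4284 - 3*I*sqrt(13)/8 ≈ 26.272 - 1.3521*I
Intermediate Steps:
C(n) = sqrt(-33 + n) (C(n) = sqrt(n - 33) = sqrt(-33 + n))
D = 17136 (D = 272*63 = 17136)
H = 6*I*sqrt(13) (H = 2*sqrt(-33 - 84) = 2*sqrt(-117) = 2*(3*I*sqrt(13)) = 6*I*sqrt(13) ≈ 21.633*I)
H/r(98) + 450196/D = (6*I*sqrt(13))/(-16) + 450196/17136 = (6*I*sqrt(13))*(-1/16) + 450196*(1/17136) = -3*I*sqrt(13)/8 + 112549/4284 = 112549/4284 - 3*I*sqrt(13)/8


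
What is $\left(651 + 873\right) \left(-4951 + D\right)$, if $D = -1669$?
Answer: $-10088880$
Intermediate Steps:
$\left(651 + 873\right) \left(-4951 + D\right) = \left(651 + 873\right) \left(-4951 - 1669\right) = 1524 \left(-6620\right) = -10088880$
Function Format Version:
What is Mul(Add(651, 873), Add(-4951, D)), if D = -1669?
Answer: -10088880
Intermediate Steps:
Mul(Add(651, 873), Add(-4951, D)) = Mul(Add(651, 873), Add(-4951, -1669)) = Mul(1524, -6620) = -10088880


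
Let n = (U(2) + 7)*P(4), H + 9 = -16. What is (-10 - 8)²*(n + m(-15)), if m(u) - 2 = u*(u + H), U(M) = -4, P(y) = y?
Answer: 198936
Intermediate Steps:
H = -25 (H = -9 - 16 = -25)
m(u) = 2 + u*(-25 + u) (m(u) = 2 + u*(u - 25) = 2 + u*(-25 + u))
n = 12 (n = (-4 + 7)*4 = 3*4 = 12)
(-10 - 8)²*(n + m(-15)) = (-10 - 8)²*(12 + (2 + (-15)² - 25*(-15))) = (-18)²*(12 + (2 + 225 + 375)) = 324*(12 + 602) = 324*614 = 198936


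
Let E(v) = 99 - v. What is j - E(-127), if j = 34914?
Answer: 34688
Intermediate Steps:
j - E(-127) = 34914 - (99 - 1*(-127)) = 34914 - (99 + 127) = 34914 - 1*226 = 34914 - 226 = 34688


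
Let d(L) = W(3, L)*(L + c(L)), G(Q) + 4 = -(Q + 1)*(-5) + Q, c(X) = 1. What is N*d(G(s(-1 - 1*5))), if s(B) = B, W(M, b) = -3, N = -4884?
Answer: -498168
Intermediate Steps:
G(Q) = 1 + 6*Q (G(Q) = -4 + (-(Q + 1)*(-5) + Q) = -4 + (-(1 + Q)*(-5) + Q) = -4 + (-(-5 - 5*Q) + Q) = -4 + ((5 + 5*Q) + Q) = -4 + (5 + 6*Q) = 1 + 6*Q)
d(L) = -3 - 3*L (d(L) = -3*(L + 1) = -3*(1 + L) = -3 - 3*L)
N*d(G(s(-1 - 1*5))) = -4884*(-3 - 3*(1 + 6*(-1 - 1*5))) = -4884*(-3 - 3*(1 + 6*(-1 - 5))) = -4884*(-3 - 3*(1 + 6*(-6))) = -4884*(-3 - 3*(1 - 36)) = -4884*(-3 - 3*(-35)) = -4884*(-3 + 105) = -4884*102 = -498168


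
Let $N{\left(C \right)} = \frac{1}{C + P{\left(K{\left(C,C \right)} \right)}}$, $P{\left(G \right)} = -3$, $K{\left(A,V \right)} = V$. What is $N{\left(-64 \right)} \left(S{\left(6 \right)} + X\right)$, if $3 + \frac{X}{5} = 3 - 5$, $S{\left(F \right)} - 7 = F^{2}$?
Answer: $- \frac{18}{67} \approx -0.26866$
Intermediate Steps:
$S{\left(F \right)} = 7 + F^{2}$
$N{\left(C \right)} = \frac{1}{-3 + C}$ ($N{\left(C \right)} = \frac{1}{C - 3} = \frac{1}{-3 + C}$)
$X = -25$ ($X = -15 + 5 \left(3 - 5\right) = -15 + 5 \left(-2\right) = -15 - 10 = -25$)
$N{\left(-64 \right)} \left(S{\left(6 \right)} + X\right) = \frac{\left(7 + 6^{2}\right) - 25}{-3 - 64} = \frac{\left(7 + 36\right) - 25}{-67} = - \frac{43 - 25}{67} = \left(- \frac{1}{67}\right) 18 = - \frac{18}{67}$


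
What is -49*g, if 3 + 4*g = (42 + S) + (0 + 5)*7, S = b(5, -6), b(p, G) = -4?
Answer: -1715/2 ≈ -857.50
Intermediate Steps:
S = -4
g = 35/2 (g = -¾ + ((42 - 4) + (0 + 5)*7)/4 = -¾ + (38 + 5*7)/4 = -¾ + (38 + 35)/4 = -¾ + (¼)*73 = -¾ + 73/4 = 35/2 ≈ 17.500)
-49*g = -49*35/2 = -1715/2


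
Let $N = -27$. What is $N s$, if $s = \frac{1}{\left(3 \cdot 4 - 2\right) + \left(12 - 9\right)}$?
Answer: $- \frac{27}{13} \approx -2.0769$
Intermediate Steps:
$s = \frac{1}{13}$ ($s = \frac{1}{\left(12 - 2\right) + \left(12 - 9\right)} = \frac{1}{10 + 3} = \frac{1}{13} \approx 0.076923$)
$N s = \left(-27\right) \frac{1}{13} = - \frac{27}{13}$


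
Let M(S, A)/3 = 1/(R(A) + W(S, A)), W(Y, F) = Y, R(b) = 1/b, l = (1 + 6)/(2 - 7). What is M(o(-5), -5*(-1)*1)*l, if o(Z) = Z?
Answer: 7/8 ≈ 0.87500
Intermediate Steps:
l = -7/5 (l = 7/(-5) = 7*(-⅕) = -7/5 ≈ -1.4000)
R(b) = 1/b
M(S, A) = 3/(S + 1/A) (M(S, A) = 3/(1/A + S) = 3/(S + 1/A))
M(o(-5), -5*(-1)*1)*l = (3*(-5*(-1)*1)/(1 + (-5*(-1)*1)*(-5)))*(-7/5) = (3*(5*1)/(1 + (5*1)*(-5)))*(-7/5) = (3*5/(1 + 5*(-5)))*(-7/5) = (3*5/(1 - 25))*(-7/5) = (3*5/(-24))*(-7/5) = (3*5*(-1/24))*(-7/5) = -5/8*(-7/5) = 7/8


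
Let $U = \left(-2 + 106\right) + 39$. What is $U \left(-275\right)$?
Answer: $-39325$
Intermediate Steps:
$U = 143$ ($U = 104 + 39 = 143$)
$U \left(-275\right) = 143 \left(-275\right) = -39325$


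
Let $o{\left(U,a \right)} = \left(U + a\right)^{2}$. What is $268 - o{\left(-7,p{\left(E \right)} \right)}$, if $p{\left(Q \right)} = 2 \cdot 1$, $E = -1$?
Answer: $243$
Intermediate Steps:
$p{\left(Q \right)} = 2$
$268 - o{\left(-7,p{\left(E \right)} \right)} = 268 - \left(-7 + 2\right)^{2} = 268 - \left(-5\right)^{2} = 268 - 25 = 243$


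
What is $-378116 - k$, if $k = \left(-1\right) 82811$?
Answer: $-295305$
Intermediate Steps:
$k = -82811$
$-378116 - k = -378116 - -82811 = -378116 + 82811 = -295305$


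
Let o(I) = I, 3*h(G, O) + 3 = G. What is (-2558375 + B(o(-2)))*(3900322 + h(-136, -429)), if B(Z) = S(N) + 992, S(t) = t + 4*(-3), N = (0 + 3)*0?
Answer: -9974545488555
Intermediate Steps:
N = 0 (N = 3*0 = 0)
h(G, O) = -1 + G/3
S(t) = -12 + t (S(t) = t - 12 = -12 + t)
B(Z) = 980 (B(Z) = (-12 + 0) + 992 = -12 + 992 = 980)
(-2558375 + B(o(-2)))*(3900322 + h(-136, -429)) = (-2558375 + 980)*(3900322 + (-1 + (⅓)*(-136))) = -2557395*(3900322 + (-1 - 136/3)) = -2557395*(3900322 - 139/3) = -2557395*11700827/3 = -9974545488555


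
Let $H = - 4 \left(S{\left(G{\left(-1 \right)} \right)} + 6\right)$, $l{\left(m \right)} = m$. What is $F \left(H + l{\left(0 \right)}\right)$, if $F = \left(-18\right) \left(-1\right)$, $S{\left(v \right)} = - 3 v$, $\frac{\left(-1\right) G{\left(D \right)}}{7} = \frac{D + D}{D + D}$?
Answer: $-1944$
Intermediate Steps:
$G{\left(D \right)} = -7$ ($G{\left(D \right)} = - 7 \frac{D + D}{D + D} = - 7 \frac{2 D}{2 D} = - 7 \cdot 2 D \frac{1}{2 D} = \left(-7\right) 1 = -7$)
$F = 18$
$H = -108$ ($H = - 4 \left(\left(-3\right) \left(-7\right) + 6\right) = - 4 \left(21 + 6\right) = \left(-4\right) 27 = -108$)
$F \left(H + l{\left(0 \right)}\right) = 18 \left(-108 + 0\right) = 18 \left(-108\right) = -1944$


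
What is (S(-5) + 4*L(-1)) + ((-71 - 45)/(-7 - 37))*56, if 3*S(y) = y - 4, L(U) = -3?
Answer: 1459/11 ≈ 132.64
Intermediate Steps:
S(y) = -4/3 + y/3 (S(y) = (y - 4)/3 = (-4 + y)/3 = -4/3 + y/3)
(S(-5) + 4*L(-1)) + ((-71 - 45)/(-7 - 37))*56 = ((-4/3 + (1/3)*(-5)) + 4*(-3)) + ((-71 - 45)/(-7 - 37))*56 = ((-4/3 - 5/3) - 12) - 116/(-44)*56 = (-3 - 12) - 116*(-1/44)*56 = -15 + (29/11)*56 = -15 + 1624/11 = 1459/11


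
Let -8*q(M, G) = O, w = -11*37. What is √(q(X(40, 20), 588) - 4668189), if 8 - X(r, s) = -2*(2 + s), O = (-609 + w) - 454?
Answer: 3*I*√2074669/2 ≈ 2160.6*I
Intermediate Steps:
w = -407
O = -1470 (O = (-609 - 407) - 454 = -1016 - 454 = -1470)
X(r, s) = 12 + 2*s (X(r, s) = 8 - (-2)*(2 + s) = 8 - (-4 - 2*s) = 8 + (4 + 2*s) = 12 + 2*s)
q(M, G) = 735/4 (q(M, G) = -⅛*(-1470) = 735/4)
√(q(X(40, 20), 588) - 4668189) = √(735/4 - 4668189) = √(-18672021/4) = 3*I*√2074669/2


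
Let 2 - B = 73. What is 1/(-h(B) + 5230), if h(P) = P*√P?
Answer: 5230/27710811 - 71*I*√71/27710811 ≈ 0.00018874 - 2.1589e-5*I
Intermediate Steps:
B = -71 (B = 2 - 1*73 = 2 - 73 = -71)
h(P) = P^(3/2)
1/(-h(B) + 5230) = 1/(-(-71)^(3/2) + 5230) = 1/(-(-71)*I*√71 + 5230) = 1/(71*I*√71 + 5230) = 1/(5230 + 71*I*√71)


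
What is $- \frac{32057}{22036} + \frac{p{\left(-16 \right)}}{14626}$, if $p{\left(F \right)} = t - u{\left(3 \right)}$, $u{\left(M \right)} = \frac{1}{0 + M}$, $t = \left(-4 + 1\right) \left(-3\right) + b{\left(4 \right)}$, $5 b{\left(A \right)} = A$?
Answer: $- \frac{49506029}{34045620} \approx -1.4541$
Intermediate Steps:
$b{\left(A \right)} = \frac{A}{5}$
$t = \frac{49}{5}$ ($t = \left(-4 + 1\right) \left(-3\right) + \frac{1}{5} \cdot 4 = \left(-3\right) \left(-3\right) + \frac{4}{5} = 9 + \frac{4}{5} = \frac{49}{5} \approx 9.8$)
$u{\left(M \right)} = \frac{1}{M}$
$p{\left(F \right)} = \frac{142}{15}$ ($p{\left(F \right)} = \frac{49}{5} - \frac{1}{3} = \frac{142}{15}$)
$- \frac{32057}{22036} + \frac{p{\left(-16 \right)}}{14626} = - \frac{32057}{22036} + \frac{142}{15 \cdot 14626} = \left(-32057\right) \frac{1}{22036} + \frac{142}{15} \cdot \frac{1}{14626} = - \frac{32057}{22036} + \frac{1}{1545} = - \frac{49506029}{34045620}$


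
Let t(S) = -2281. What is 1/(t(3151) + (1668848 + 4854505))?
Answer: 1/6521072 ≈ 1.5335e-7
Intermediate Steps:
1/(t(3151) + (1668848 + 4854505)) = 1/(-2281 + (1668848 + 4854505)) = 1/(-2281 + 6523353) = 1/6521072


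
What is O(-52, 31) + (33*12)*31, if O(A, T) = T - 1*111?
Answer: 12196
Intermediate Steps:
O(A, T) = -111 + T (O(A, T) = T - 111 = -111 + T)
O(-52, 31) + (33*12)*31 = (-111 + 31) + (33*12)*31 = -80 + 396*31 = -80 + 12276 = 12196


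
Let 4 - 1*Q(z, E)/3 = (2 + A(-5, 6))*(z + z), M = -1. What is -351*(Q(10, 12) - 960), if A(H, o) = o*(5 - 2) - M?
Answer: 775008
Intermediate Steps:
A(H, o) = 1 + 3*o (A(H, o) = o*(5 - 2) - 1*(-1) = o*3 + 1 = 3*o + 1 = 1 + 3*o)
Q(z, E) = 12 - 126*z (Q(z, E) = 12 - 3*(2 + (1 + 3*6))*(z + z) = 12 - 3*(2 + (1 + 18))*2*z = 12 - 3*(2 + 19)*2*z = 12 - 63*2*z = 12 - 126*z)
-351*(Q(10, 12) - 960) = -351*((12 - 126*10) - 960) = -351*((12 - 1260) - 960) = -351*(-1248 - 960) = -351*(-2208) = 775008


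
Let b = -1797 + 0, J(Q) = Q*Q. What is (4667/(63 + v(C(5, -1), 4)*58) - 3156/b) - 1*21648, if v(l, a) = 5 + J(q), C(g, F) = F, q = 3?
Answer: -11342541967/524125 ≈ -21641.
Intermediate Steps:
J(Q) = Q²
v(l, a) = 14 (v(l, a) = 5 + 3² = 5 + 9 = 14)
b = -1797
(4667/(63 + v(C(5, -1), 4)*58) - 3156/b) - 1*21648 = (4667/(63 + 14*58) - 3156/(-1797)) - 1*21648 = (4667/(63 + 812) - 3156*(-1/1797)) - 21648 = (4667/875 + 1052/599) - 21648 = 3716033/524125 - 21648 = -11342541967/524125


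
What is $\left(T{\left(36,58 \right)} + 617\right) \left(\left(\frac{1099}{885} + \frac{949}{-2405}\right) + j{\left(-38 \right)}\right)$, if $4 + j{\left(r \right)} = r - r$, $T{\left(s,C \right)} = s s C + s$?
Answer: $- \frac{7827608398}{32745} \approx -2.3905 \cdot 10^{5}$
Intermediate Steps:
$T{\left(s,C \right)} = s + C s^{2}$ ($T{\left(s,C \right)} = s^{2} C + s = C s^{2} + s = s + C s^{2}$)
$j{\left(r \right)} = -4$ ($j{\left(r \right)} = -4 + \left(r - r\right) = -4 + 0 = -4$)
$\left(T{\left(36,58 \right)} + 617\right) \left(\left(\frac{1099}{885} + \frac{949}{-2405}\right) + j{\left(-38 \right)}\right) = \left(36 \left(1 + 58 \cdot 36\right) + 617\right) \left(\left(\frac{1099}{885} + \frac{949}{-2405}\right) - 4\right) = \left(36 \left(1 + 2088\right) + 617\right) \left(\left(1099 \cdot \frac{1}{885} + 949 \left(- \frac{1}{2405}\right)\right) - 4\right) = \left(36 \cdot 2089 + 617\right) \left(\left(\frac{1099}{885} - \frac{73}{185}\right) - 4\right) = \left(75204 + 617\right) \left(\frac{27742}{32745} - 4\right) = 75821 \left(- \frac{103238}{32745}\right) = - \frac{7827608398}{32745}$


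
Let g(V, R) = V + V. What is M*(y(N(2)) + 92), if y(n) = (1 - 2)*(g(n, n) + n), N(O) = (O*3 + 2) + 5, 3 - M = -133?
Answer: 7208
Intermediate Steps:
M = 136 (M = 3 - 1*(-133) = 3 + 133 = 136)
N(O) = 7 + 3*O (N(O) = (3*O + 2) + 5 = (2 + 3*O) + 5 = 7 + 3*O)
g(V, R) = 2*V
y(n) = -3*n (y(n) = (1 - 2)*(2*n + n) = -3*n)
M*(y(N(2)) + 92) = 136*(-3*(7 + 3*2) + 92) = 136*(-3*(7 + 6) + 92) = 136*(-3*13 + 92) = 136*(-39 + 92) = 136*53 = 7208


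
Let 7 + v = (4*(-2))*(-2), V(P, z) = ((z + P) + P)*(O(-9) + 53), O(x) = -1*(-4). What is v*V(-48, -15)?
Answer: -56943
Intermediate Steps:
O(x) = 4
V(P, z) = 57*z + 114*P (V(P, z) = ((z + P) + P)*(4 + 53) = ((P + z) + P)*57 = (z + 2*P)*57 = 57*z + 114*P)
v = 9 (v = -7 + (4*(-2))*(-2) = -7 - 8*(-2) = -7 + 16 = 9)
v*V(-48, -15) = 9*(57*(-15) + 114*(-48)) = 9*(-855 - 5472) = 9*(-6327) = -56943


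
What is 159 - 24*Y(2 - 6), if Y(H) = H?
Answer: 255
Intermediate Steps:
159 - 24*Y(2 - 6) = 159 - 24*(2 - 6) = 159 - 24*(-4) = 159 + 96 = 255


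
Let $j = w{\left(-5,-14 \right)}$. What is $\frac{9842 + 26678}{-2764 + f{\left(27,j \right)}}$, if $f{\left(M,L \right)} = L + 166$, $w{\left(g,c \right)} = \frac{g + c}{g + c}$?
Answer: $- \frac{36520}{2597} \approx -14.062$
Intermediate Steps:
$w{\left(g,c \right)} = 1$ ($w{\left(g,c \right)} = \frac{c + g}{c + g} = 1$)
$j = 1$
$f{\left(M,L \right)} = 166 + L$
$\frac{9842 + 26678}{-2764 + f{\left(27,j \right)}} = \frac{9842 + 26678}{-2764 + \left(166 + 1\right)} = \frac{36520}{-2764 + 167} = \frac{36520}{-2597} = 36520 \left(- \frac{1}{2597}\right) = - \frac{36520}{2597}$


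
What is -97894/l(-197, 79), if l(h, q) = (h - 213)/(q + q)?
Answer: 7733626/205 ≈ 37725.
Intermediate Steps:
l(h, q) = (-213 + h)/(2*q) (l(h, q) = (-213 + h)/((2*q)) = (-213 + h)*(1/(2*q)) = (-213 + h)/(2*q))
-97894/l(-197, 79) = -97894*158/(-213 - 197) = -97894/((½)*(1/79)*(-410)) = -97894/(-205/79) = -97894*(-79/205) = 7733626/205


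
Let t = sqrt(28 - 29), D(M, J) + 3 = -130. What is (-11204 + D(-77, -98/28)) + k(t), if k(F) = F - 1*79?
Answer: -11416 + I ≈ -11416.0 + 1.0*I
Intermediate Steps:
D(M, J) = -133 (D(M, J) = -3 - 130 = -133)
t = I (t = sqrt(-1) = I ≈ 1.0*I)
k(F) = -79 + F (k(F) = F - 79 = -79 + F)
(-11204 + D(-77, -98/28)) + k(t) = (-11204 - 133) + (-79 + I) = -11337 + (-79 + I) = -11416 + I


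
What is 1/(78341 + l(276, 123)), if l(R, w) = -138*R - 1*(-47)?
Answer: 1/40300 ≈ 2.4814e-5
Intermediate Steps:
l(R, w) = 47 - 138*R (l(R, w) = -138*R + 47 = 47 - 138*R)
1/(78341 + l(276, 123)) = 1/(78341 + (47 - 138*276)) = 1/(78341 + (47 - 38088)) = 1/(78341 - 38041) = 1/40300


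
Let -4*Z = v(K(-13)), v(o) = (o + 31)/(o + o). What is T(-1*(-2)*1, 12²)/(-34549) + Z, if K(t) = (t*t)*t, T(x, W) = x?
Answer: -37434143/303616612 ≈ -0.12329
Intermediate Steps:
K(t) = t³ (K(t) = t²*t = t³)
v(o) = (31 + o)/(2*o) (v(o) = (31 + o)/((2*o)) = (31 + o)*(1/(2*o)) = (31 + o)/(2*o))
Z = -1083/8788 (Z = -(31 + (-13)³)/(8*((-13)³)) = -(31 - 2197)/(8*(-2197)) = -(-1)*(-2166)/(8*2197) = -¼*1083/2197 = -1083/8788 ≈ -0.12324)
T(-1*(-2)*1, 12²)/(-34549) + Z = (-1*(-2)*1)/(-34549) - 1083/8788 = (2*1)*(-1/34549) - 1083/8788 = 2*(-1/34549) - 1083/8788 = -2/34549 - 1083/8788 = -37434143/303616612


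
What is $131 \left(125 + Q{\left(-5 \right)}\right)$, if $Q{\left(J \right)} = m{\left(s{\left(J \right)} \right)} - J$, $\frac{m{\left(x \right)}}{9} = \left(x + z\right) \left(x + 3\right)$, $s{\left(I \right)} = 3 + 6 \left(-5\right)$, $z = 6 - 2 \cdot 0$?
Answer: $611246$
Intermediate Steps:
$z = 6$ ($z = 6 - 0 = 6 + 0 = 6$)
$s{\left(I \right)} = -27$ ($s{\left(I \right)} = 3 - 30 = -27$)
$m{\left(x \right)} = 9 \left(3 + x\right) \left(6 + x\right)$ ($m{\left(x \right)} = 9 \left(x + 6\right) \left(x + 3\right) = 9 \left(6 + x\right) \left(3 + x\right) = 9 \left(3 + x\right) \left(6 + x\right)$)
$Q{\left(J \right)} = 4536 - J$ ($Q{\left(J \right)} = \left(162 + 9 \left(-27\right)^{2} + 81 \left(-27\right)\right) - J = \left(162 + 9 \cdot 729 - 2187\right) - J = \left(162 + 6561 - 2187\right) - J = 4536 - J$)
$131 \left(125 + Q{\left(-5 \right)}\right) = 131 \left(125 + \left(4536 - -5\right)\right) = 131 \left(125 + \left(4536 + 5\right)\right) = 131 \left(125 + 4541\right) = 131 \cdot 4666 = 611246$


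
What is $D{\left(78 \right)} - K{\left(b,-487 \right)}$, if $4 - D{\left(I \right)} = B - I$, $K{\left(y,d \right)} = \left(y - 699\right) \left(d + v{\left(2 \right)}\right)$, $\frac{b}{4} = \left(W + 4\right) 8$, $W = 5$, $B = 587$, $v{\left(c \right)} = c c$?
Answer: $-199018$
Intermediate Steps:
$v{\left(c \right)} = c^{2}$
$b = 288$ ($b = 4 \left(5 + 4\right) 8 = 4 \cdot 9 \cdot 8 = 4 \cdot 72 = 288$)
$K{\left(y,d \right)} = \left(-699 + y\right) \left(4 + d\right)$ ($K{\left(y,d \right)} = \left(y - 699\right) \left(d + 2^{2}\right) = \left(-699 + y\right) \left(d + 4\right) = \left(-699 + y\right) \left(4 + d\right)$)
$D{\left(I \right)} = -583 + I$ ($D{\left(I \right)} = 4 - \left(587 - I\right) = 4 + \left(-587 + I\right) = -583 + I$)
$D{\left(78 \right)} - K{\left(b,-487 \right)} = \left(-583 + 78\right) - \left(-2796 - -340413 + 4 \cdot 288 - 140256\right) = -505 - \left(-2796 + 340413 + 1152 - 140256\right) = -505 - 198513 = -199018$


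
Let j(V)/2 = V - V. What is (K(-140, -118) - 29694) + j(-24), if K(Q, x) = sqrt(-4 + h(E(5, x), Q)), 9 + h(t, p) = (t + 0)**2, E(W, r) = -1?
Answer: -29694 + 2*I*sqrt(3) ≈ -29694.0 + 3.4641*I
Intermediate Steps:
j(V) = 0 (j(V) = 2*(V - V) = 2*0 = 0)
h(t, p) = -9 + t**2 (h(t, p) = -9 + (t + 0)**2 = -9 + t**2)
K(Q, x) = 2*I*sqrt(3) (K(Q, x) = sqrt(-4 + (-9 + (-1)**2)) = sqrt(-4 + (-9 + 1)) = sqrt(-4 - 8) = sqrt(-12) = 2*I*sqrt(3))
(K(-140, -118) - 29694) + j(-24) = (2*I*sqrt(3) - 29694) + 0 = (-29694 + 2*I*sqrt(3)) + 0 = -29694 + 2*I*sqrt(3)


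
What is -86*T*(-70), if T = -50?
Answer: -301000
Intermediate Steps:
-86*T*(-70) = -86*(-50)*(-70) = 4300*(-70) = -301000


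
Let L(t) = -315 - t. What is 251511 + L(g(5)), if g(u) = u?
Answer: 251191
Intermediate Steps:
251511 + L(g(5)) = 251511 + (-315 - 1*5) = 251511 + (-315 - 5) = 251511 - 320 = 251191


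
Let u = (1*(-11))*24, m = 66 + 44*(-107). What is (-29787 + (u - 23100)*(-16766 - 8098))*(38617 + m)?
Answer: 19735829788275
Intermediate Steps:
m = -4642 (m = 66 - 4708 = -4642)
u = -264 (u = -11*24 = -264)
(-29787 + (u - 23100)*(-16766 - 8098))*(38617 + m) = (-29787 + (-264 - 23100)*(-16766 - 8098))*(38617 - 4642) = (-29787 - 23364*(-24864))*33975 = (-29787 + 580922496)*33975 = 580892709*33975 = 19735829788275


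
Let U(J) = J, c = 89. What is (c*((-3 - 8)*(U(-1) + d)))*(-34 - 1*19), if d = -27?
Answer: -1452836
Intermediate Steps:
(c*((-3 - 8)*(U(-1) + d)))*(-34 - 1*19) = (89*((-3 - 8)*(-1 - 27)))*(-34 - 1*19) = (89*(-11*(-28)))*(-34 - 19) = (89*308)*(-53) = 27412*(-53) = -1452836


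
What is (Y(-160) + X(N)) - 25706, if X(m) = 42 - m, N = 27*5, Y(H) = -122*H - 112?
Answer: -6391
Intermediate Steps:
Y(H) = -112 - 122*H
N = 135
(Y(-160) + X(N)) - 25706 = ((-112 - 122*(-160)) + (42 - 1*135)) - 25706 = ((-112 + 19520) + (42 - 135)) - 25706 = (19408 - 93) - 25706 = 19315 - 25706 = -6391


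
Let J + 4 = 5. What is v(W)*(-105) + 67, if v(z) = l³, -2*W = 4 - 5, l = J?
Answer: -38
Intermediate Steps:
J = 1 (J = -4 + 5 = 1)
l = 1
W = ½ (W = -(4 - 5)/2 = -½*(-1) = ½ ≈ 0.50000)
v(z) = 1 (v(z) = 1³ = 1)
v(W)*(-105) + 67 = 1*(-105) + 67 = -105 + 67 = -38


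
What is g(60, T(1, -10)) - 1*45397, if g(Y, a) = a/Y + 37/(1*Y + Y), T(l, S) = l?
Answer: -1815867/40 ≈ -45397.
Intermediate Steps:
g(Y, a) = 37/(2*Y) + a/Y (g(Y, a) = a/Y + 37/(Y + Y) = a/Y + 37/((2*Y)) = a/Y + 37*(1/(2*Y)) = a/Y + 37/(2*Y) = 37/(2*Y) + a/Y)
g(60, T(1, -10)) - 1*45397 = (37/2 + 1)/60 - 1*45397 = (1/60)*(39/2) - 45397 = 13/40 - 45397 = -1815867/40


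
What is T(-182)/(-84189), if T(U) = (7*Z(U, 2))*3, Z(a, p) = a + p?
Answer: 180/4009 ≈ 0.044899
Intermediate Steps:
T(U) = 42 + 21*U (T(U) = (7*(U + 2))*3 = (7*(2 + U))*3 = (14 + 7*U)*3 = 42 + 21*U)
T(-182)/(-84189) = (42 + 21*(-182))/(-84189) = (42 - 3822)*(-1/84189) = -3780*(-1/84189) = 180/4009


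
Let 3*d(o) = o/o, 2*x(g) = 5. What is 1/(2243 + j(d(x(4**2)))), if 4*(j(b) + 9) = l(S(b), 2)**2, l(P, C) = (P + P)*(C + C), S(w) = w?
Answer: 9/20122 ≈ 0.00044727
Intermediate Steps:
x(g) = 5/2 (x(g) = (1/2)*5 = 5/2)
l(P, C) = 4*C*P (l(P, C) = (2*P)*(2*C) = 4*C*P)
d(o) = 1/3 (d(o) = (o/o)/3 = (1/3)*1 = 1/3)
j(b) = -9 + 16*b**2 (j(b) = -9 + (4*2*b)**2/4 = -9 + (8*b)**2/4 = -9 + (64*b**2)/4 = -9 + 16*b**2)
1/(2243 + j(d(x(4**2)))) = 1/(2243 + (-9 + 16*(1/3)**2)) = 1/(2243 + (-9 + 16*(1/9))) = 1/(2243 + (-9 + 16/9)) = 1/(2243 - 65/9) = 1/(20122/9) = 9/20122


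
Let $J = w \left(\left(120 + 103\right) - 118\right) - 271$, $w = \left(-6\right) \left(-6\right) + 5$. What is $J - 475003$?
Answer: $-470969$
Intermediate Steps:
$w = 41$ ($w = 36 + 5 = 41$)
$J = 4034$ ($J = 41 \left(\left(120 + 103\right) - 118\right) - 271 = 41 \left(223 - 118\right) - 271 = 41 \cdot 105 - 271 = 4305 - 271 = 4034$)
$J - 475003 = 4034 - 475003 = -470969$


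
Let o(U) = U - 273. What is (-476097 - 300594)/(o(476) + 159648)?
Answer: -776691/159851 ≈ -4.8588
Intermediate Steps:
o(U) = -273 + U
(-476097 - 300594)/(o(476) + 159648) = (-476097 - 300594)/((-273 + 476) + 159648) = -776691/(203 + 159648) = -776691/159851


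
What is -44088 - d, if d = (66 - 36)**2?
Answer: -44988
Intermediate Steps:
d = 900 (d = 30**2 = 900)
-44088 - d = -44088 - 1*900 = -44088 - 900 = -44988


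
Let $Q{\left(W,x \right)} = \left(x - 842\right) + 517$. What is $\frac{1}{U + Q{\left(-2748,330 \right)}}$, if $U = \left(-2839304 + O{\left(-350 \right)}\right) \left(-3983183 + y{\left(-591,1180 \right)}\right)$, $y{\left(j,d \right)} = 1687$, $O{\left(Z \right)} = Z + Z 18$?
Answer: $\frac{1}{11331154467189} \approx 8.8252 \cdot 10^{-14}$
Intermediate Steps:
$O{\left(Z \right)} = 19 Z$ ($O{\left(Z \right)} = Z + 18 Z = 19 Z$)
$Q{\left(W,x \right)} = -325 + x$ ($Q{\left(W,x \right)} = \left(-842 + x\right) + 517 = -325 + x$)
$U = 11331154467184$ ($U = \left(-2839304 + 19 \left(-350\right)\right) \left(-3983183 + 1687\right) = \left(-2839304 - 6650\right) \left(-3981496\right) = \left(-2845954\right) \left(-3981496\right) = 11331154467184$)
$\frac{1}{U + Q{\left(-2748,330 \right)}} = \frac{1}{11331154467184 + \left(-325 + 330\right)} = \frac{1}{11331154467184 + 5} = \frac{1}{11331154467189}$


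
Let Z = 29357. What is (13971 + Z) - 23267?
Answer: 20061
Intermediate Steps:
(13971 + Z) - 23267 = (13971 + 29357) - 23267 = 43328 - 23267 = 20061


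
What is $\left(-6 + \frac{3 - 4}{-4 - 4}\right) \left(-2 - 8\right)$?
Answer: $\frac{235}{4} \approx 58.75$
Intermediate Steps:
$\left(-6 + \frac{3 - 4}{-4 - 4}\right) \left(-2 - 8\right) = \left(-6 - \frac{1}{-8}\right) \left(-10\right) = \left(-6 - - \frac{1}{8}\right) \left(-10\right) = \left(-6 + \frac{1}{8}\right) \left(-10\right) = \left(- \frac{47}{8}\right) \left(-10\right) = \frac{235}{4}$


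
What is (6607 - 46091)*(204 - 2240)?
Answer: 80389424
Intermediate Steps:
(6607 - 46091)*(204 - 2240) = -39484*(-2036) = 80389424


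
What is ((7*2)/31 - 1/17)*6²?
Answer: 7452/527 ≈ 14.140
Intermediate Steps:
((7*2)/31 - 1/17)*6² = (14*(1/31) - 1*1/17)*36 = (14/31 - 1/17)*36 = (207/527)*36 = 7452/527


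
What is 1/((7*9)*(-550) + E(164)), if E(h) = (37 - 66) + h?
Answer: -1/34515 ≈ -2.8973e-5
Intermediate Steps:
E(h) = -29 + h
1/((7*9)*(-550) + E(164)) = 1/((7*9)*(-550) + (-29 + 164)) = 1/(63*(-550) + 135) = 1/(-34650 + 135) = 1/(-34515) = -1/34515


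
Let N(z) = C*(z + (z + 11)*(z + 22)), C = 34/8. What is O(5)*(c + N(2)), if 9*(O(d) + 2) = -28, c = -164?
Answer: -53843/9 ≈ -5982.6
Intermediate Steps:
O(d) = -46/9 (O(d) = -2 + (⅑)*(-28) = -2 - 28/9 = -46/9)
C = 17/4 (C = 34*(⅛) = 17/4 ≈ 4.2500)
N(z) = 17*z/4 + 17*(11 + z)*(22 + z)/4 (N(z) = 17*(z + (z + 11)*(z + 22))/4 = 17*(z + (11 + z)*(22 + z))/4 = 17*z/4 + 17*(11 + z)*(22 + z)/4)
O(5)*(c + N(2)) = -46*(-164 + (2057/2 + (17/4)*2² + (289/2)*2))/9 = -46*(-164 + (2057/2 + (17/4)*4 + 289))/9 = -46*(-164 + (2057/2 + 17 + 289))/9 = -46*(-164 + 2669/2)/9 = -46/9*2341/2 = -53843/9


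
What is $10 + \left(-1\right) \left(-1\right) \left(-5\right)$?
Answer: $5$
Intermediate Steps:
$10 + \left(-1\right) \left(-1\right) \left(-5\right) = 10 + 1 \left(-5\right) = 10 - 5 = 5$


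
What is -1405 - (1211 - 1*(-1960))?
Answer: -4576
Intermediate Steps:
-1405 - (1211 - 1*(-1960)) = -1405 - (1211 + 1960) = -1405 - 1*3171 = -1405 - 3171 = -4576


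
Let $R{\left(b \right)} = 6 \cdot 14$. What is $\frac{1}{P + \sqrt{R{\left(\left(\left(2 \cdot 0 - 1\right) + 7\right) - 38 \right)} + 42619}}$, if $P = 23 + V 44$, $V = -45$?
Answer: $- \frac{1957}{3787146} - \frac{\sqrt{42703}}{3787146} \approx -0.00057131$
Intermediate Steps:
$R{\left(b \right)} = 84$
$P = -1957$ ($P = 23 - 1980 = -1957$)
$\frac{1}{P + \sqrt{R{\left(\left(\left(2 \cdot 0 - 1\right) + 7\right) - 38 \right)} + 42619}} = \frac{1}{-1957 + \sqrt{84 + 42619}} = \frac{1}{-1957 + \sqrt{42703}}$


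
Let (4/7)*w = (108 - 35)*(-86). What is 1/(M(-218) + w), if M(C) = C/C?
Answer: -2/21971 ≈ -9.1029e-5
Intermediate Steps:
M(C) = 1
w = -21973/2 (w = 7*((108 - 35)*(-86))/4 = 7*(73*(-86))/4 = (7/4)*(-6278) = -21973/2 ≈ -10987.)
1/(M(-218) + w) = 1/(1 - 21973/2) = 1/(-21971/2) = -2/21971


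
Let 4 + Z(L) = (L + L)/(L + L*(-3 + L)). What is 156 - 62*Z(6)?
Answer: 373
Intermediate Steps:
Z(L) = -4 + 2*L/(L + L*(-3 + L)) (Z(L) = -4 + (L + L)/(L + L*(-3 + L)) = -4 + (2*L)/(L + L*(-3 + L)) = -4 + 2*L/(L + L*(-3 + L)))
156 - 62*Z(6) = 156 - 124*(5 - 2*6)/(-2 + 6) = 156 - 124*(5 - 12)/4 = 156 - 124*(-7)/4 = 156 - 62*(-7/2) = 156 + 217 = 373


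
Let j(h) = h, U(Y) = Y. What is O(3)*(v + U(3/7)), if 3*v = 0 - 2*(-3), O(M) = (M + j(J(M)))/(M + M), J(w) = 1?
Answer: 34/21 ≈ 1.6190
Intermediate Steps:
O(M) = (1 + M)/(2*M) (O(M) = (M + 1)/(M + M) = (1 + M)/((2*M)) = (1 + M)*(1/(2*M)) = (1 + M)/(2*M))
v = 2 (v = (0 - 2*(-3))/3 = (0 + 6)/3 = (1/3)*6 = 2)
O(3)*(v + U(3/7)) = ((1/2)*(1 + 3)/3)*(2 + 3/7) = ((1/2)*(1/3)*4)*(2 + 3*(1/7)) = 2*(2 + 3/7)/3 = (2/3)*(17/7) = 34/21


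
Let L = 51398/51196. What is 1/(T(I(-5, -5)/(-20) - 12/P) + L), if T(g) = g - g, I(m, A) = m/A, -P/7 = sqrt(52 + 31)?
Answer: 25598/25699 ≈ 0.99607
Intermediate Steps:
P = -7*sqrt(83) (P = -7*sqrt(52 + 31) = -7*sqrt(83) ≈ -63.773)
L = 25699/25598 (L = 51398*(1/51196) = 25699/25598 ≈ 1.0039)
T(g) = 0
1/(T(I(-5, -5)/(-20) - 12/P) + L) = 1/(0 + 25699/25598) = 1/(25699/25598) = 25598/25699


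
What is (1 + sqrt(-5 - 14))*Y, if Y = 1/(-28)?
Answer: -1/28 - I*sqrt(19)/28 ≈ -0.035714 - 0.15567*I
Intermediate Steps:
Y = -1/28 ≈ -0.035714
(1 + sqrt(-5 - 14))*Y = (1 + sqrt(-5 - 14))*(-1/28) = (1 + sqrt(-19))*(-1/28) = (1 + I*sqrt(19))*(-1/28) = -1/28 - I*sqrt(19)/28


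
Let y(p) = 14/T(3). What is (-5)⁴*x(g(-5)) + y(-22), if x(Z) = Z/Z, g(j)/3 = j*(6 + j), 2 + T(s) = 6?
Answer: 1257/2 ≈ 628.50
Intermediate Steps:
T(s) = 4 (T(s) = -2 + 6 = 4)
g(j) = 3*j*(6 + j) (g(j) = 3*(j*(6 + j)) = 3*j*(6 + j))
x(Z) = 1
y(p) = 7/2 (y(p) = 14/4 = 14*(¼) = 7/2)
(-5)⁴*x(g(-5)) + y(-22) = (-5)⁴*1 + 7/2 = 625*1 + 7/2 = 625 + 7/2 = 1257/2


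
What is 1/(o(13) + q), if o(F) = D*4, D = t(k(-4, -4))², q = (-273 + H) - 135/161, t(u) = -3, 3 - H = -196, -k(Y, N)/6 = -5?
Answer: -161/6253 ≈ -0.025748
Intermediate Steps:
k(Y, N) = 30 (k(Y, N) = -6*(-5) = 30)
H = 199 (H = 3 - 1*(-196) = 3 + 196 = 199)
q = -12049/161 (q = (-273 + 199) - 135/161 = -74 - 135*1/161 = -74 - 135/161 = -12049/161 ≈ -74.839)
D = 9 (D = (-3)² = 9)
o(F) = 36 (o(F) = 9*4 = 36)
1/(o(13) + q) = 1/(36 - 12049/161) = 1/(-6253/161) = -161/6253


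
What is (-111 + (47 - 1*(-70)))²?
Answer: 36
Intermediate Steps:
(-111 + (47 - 1*(-70)))² = (-111 + (47 + 70))² = (-111 + 117)² = 6² = 36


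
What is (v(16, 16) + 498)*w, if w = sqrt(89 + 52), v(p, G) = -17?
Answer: 481*sqrt(141) ≈ 5711.6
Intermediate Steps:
w = sqrt(141) ≈ 11.874
(v(16, 16) + 498)*w = (-17 + 498)*sqrt(141) = 481*sqrt(141)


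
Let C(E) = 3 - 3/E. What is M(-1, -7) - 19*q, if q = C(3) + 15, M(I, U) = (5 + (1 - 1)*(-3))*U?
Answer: -358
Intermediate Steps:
C(E) = 3 - 3/E
M(I, U) = 5*U (M(I, U) = (5 + 0*(-3))*U = (5 + 0)*U = 5*U)
q = 17 (q = (3 - 3/3) + 15 = (3 - 3*⅓) + 15 = (3 - 1) + 15 = 2 + 15 = 17)
M(-1, -7) - 19*q = 5*(-7) - 19*17 = -35 - 323 = -358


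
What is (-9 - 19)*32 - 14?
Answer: -910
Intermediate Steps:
(-9 - 19)*32 - 14 = -28*32 - 14 = -896 - 14 = -910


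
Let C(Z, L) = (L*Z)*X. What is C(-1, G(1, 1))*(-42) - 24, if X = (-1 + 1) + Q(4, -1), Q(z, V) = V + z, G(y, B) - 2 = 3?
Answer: 606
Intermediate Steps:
G(y, B) = 5 (G(y, B) = 2 + 3 = 5)
X = 3 (X = (-1 + 1) + (-1 + 4) = 0 + 3 = 3)
C(Z, L) = 3*L*Z (C(Z, L) = (L*Z)*3 = 3*L*Z)
C(-1, G(1, 1))*(-42) - 24 = (3*5*(-1))*(-42) - 24 = -15*(-42) - 24 = 630 - 24 = 606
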